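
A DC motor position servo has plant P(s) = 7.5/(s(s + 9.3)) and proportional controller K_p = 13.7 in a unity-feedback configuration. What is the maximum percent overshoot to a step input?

The closed-loop denominator s² + 9.3s + 102.8 gives ω_n = √102.8 = 10.14 and ζ = 9.3/(2ω_n) = 0.4587.
%OS = 100·exp(−πζ/√(1−ζ²)) = 100·exp(−π·0.4587/√0.7896) = 19.8%.

19.8%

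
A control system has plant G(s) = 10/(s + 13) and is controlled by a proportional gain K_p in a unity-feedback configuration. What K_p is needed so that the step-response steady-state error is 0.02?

K_p = 63.7

Steady-state error for a unit step on this type-0 loop is 1/(1 + K_p·G(0)).
G(0) = 0.7692. Require 1/(1 + K_p·0.7692) = 0.02, so 1 + 0.7692·K_p = 50.
K_p = (50 − 1)/0.7692 = 63.7.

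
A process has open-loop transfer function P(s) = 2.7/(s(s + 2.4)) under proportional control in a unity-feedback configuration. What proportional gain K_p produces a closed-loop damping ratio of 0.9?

Closed-loop characteristic equation: s² + 2.4s + K_p·2.7 = 0.
So ω_n = √(2.7K_p) and 2ζω_n = 2.4, giving ζ = 2.4/(2√(2.7K_p)).
Setting ζ = 0.9: √(2.7K_p) = 2.4/(2·0.9) = 1.333, so K_p = 1.778/2.7 = 0.658.

K_p = 0.658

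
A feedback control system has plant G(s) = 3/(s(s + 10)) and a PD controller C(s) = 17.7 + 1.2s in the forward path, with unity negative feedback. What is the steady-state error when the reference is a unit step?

The open loop C(s)G(s) has a pole at the origin (type 1), so the static position error constant is infinite and e_ss = 1/(1+∞) = 0.

0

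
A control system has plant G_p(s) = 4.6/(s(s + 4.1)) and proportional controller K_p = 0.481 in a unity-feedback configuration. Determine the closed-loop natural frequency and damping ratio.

ω_n = 1.49 rad/s, ζ = 1.38

The closed-loop denominator is s(s+4.1) + 0.481·4.6 = s² + 4.1s + 2.213.
So ω_n² = 2.213 ⇒ ω_n = 1.487 rad/s, and ζ = 4.1/(2ω_n) = 1.38.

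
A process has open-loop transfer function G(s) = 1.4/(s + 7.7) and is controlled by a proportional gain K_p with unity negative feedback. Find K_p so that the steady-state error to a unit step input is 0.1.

K_p = 49.5

The loop is type 0, so e_ss(step) = 1/(1 + K_pos) with K_pos = K_p·G(0).
G(0) = 0.1818. Require 1/(1 + K_p·0.1818) = 0.1, so 1 + 0.1818·K_p = 10.
K_p = (10 − 1)/0.1818 = 49.5.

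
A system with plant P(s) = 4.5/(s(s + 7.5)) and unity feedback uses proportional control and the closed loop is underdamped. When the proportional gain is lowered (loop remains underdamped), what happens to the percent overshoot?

decrease

ζ = 7.5/(2√(4.5K_p)) rises as K_p falls; higher damping means less overshoot.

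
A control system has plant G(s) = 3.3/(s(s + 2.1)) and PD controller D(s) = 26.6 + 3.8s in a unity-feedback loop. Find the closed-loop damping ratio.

Forward path: (26.6 + 3.8s)·3.3/(s(s+2.1)). The closed-loop characteristic equation is s² + (2.1 + 3.3·3.8)s + 3.3·26.6 = 0.
That is s² + 14.64s + 87.78 = 0, so ω_n = 9.369 rad/s and ζ = 14.64/(2·9.369) = 0.7813.

ζ = 0.781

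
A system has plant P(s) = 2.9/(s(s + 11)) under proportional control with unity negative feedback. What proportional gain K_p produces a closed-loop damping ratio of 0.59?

Closed-loop characteristic equation: s² + 11s + K_p·2.9 = 0.
So ω_n = √(2.9K_p) and 2ζω_n = 11, giving ζ = 11/(2√(2.9K_p)).
Setting ζ = 0.59: √(2.9K_p) = 11/(2·0.59) = 9.322, so K_p = 86.9/2.9 = 30.

K_p = 30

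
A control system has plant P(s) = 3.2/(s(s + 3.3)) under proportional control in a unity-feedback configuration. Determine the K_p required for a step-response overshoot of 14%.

From %OS = 100·exp(−πζ/√(1−ζ²)) = 14%, ζ = −ln(0.14)/√(π²+ln²(0.14)) = 0.5305.
Characteristic equation s² + 3.3s + 3.2K_p = 0 gives ζ = 3.3/(2√(3.2K_p)).
Setting ζ = 0.5305: √(3.2K_p) = 3.3/(2·0.5305) = 3.11, so K_p = 9.674/3.2 = 3.02.

K_p = 3.02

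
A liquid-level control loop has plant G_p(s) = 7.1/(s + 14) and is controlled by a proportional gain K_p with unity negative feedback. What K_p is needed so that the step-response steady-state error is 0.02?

Steady-state error for a unit step on this type-0 loop is 1/(1 + K_p·G_p(0)).
G_p(0) = 0.5071. Require 1/(1 + K_p·0.5071) = 0.02, so 1 + 0.5071·K_p = 50.
K_p = (50 − 1)/0.5071 = 96.6.

K_p = 96.6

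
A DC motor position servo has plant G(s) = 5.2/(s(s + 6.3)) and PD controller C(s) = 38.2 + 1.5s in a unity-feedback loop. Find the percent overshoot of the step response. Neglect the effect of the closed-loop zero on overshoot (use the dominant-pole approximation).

16.3%

Forward path: (38.2 + 1.5s)·5.2/(s(s+6.3)). The closed-loop characteristic equation is s² + (6.3 + 5.2·1.5)s + 5.2·38.2 = 0.
That is s² + 14.1s + 198.6 = 0, so ω_n = 14.09 rad/s and ζ = 14.1/(2·14.09) = 0.5002.
%OS = 100·exp(−πζ/√(1−ζ²)) = 16.3%.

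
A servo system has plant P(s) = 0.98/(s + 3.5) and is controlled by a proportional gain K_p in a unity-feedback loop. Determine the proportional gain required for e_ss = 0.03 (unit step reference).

The loop is type 0, so e_ss(step) = 1/(1 + K_pos) with K_pos = K_p·P(0).
P(0) = 0.28. Require 1/(1 + K_p·0.28) = 0.03, so 1 + 0.28·K_p = 33.33.
K_p = (33.33 − 1)/0.28 = 115.

K_p = 115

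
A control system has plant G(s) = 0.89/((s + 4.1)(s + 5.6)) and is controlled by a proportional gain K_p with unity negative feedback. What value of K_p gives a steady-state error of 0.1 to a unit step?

K_p = 232

Steady-state error for a unit step on this type-0 loop is 1/(1 + K_p·G(0)).
G(0) = 0.03876. Require 1/(1 + K_p·0.03876) = 0.1, so 1 + 0.03876·K_p = 10.
K_p = (10 − 1)/0.03876 = 232.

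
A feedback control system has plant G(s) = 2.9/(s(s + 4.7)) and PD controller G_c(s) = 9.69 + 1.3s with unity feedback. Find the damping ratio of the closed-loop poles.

ζ = 0.799

Forward path: (9.69 + 1.3s)·2.9/(s(s+4.7)). The closed-loop characteristic equation is s² + (4.7 + 2.9·1.3)s + 2.9·9.69 = 0.
That is s² + 8.47s + 28.1 = 0, so ω_n = 5.301 rad/s and ζ = 8.47/(2·5.301) = 0.7989.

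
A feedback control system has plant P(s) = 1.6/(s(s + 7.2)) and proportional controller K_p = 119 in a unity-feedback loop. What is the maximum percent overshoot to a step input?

42.8%

The closed-loop denominator s² + 7.2s + 190.4 gives ω_n = √190.4 = 13.8 and ζ = 7.2/(2ω_n) = 0.2609.
%OS = 100·exp(−πζ/√(1−ζ²)) = 100·exp(−π·0.2609/√0.9319) = 42.8%.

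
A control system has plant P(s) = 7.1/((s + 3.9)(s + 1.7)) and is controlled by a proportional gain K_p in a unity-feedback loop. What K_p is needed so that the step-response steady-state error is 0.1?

K_p = 8.4

The loop is type 0, so e_ss(step) = 1/(1 + K_pos) with K_pos = K_p·P(0).
P(0) = 1.071. Require 1/(1 + K_p·1.071) = 0.1, so 1 + 1.071·K_p = 10.
K_p = (10 − 1)/1.071 = 8.4.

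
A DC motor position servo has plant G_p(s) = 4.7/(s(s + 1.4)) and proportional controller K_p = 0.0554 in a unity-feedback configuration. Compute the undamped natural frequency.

The closed-loop denominator is s(s+1.4) + 0.0554·4.7 = s² + 1.4s + 0.2604.
Matching s² + 2ζω_n s + ω_n²: ω_n = √0.2604 = 0.5103 rad/s and 2ζω_n = 1.4, so ζ = 1.4/(2·0.5103) = 1.37.

ω_n = 0.51 rad/s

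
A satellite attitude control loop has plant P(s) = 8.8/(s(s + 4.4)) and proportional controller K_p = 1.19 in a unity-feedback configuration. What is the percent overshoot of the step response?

5.43%

From 1 + K_pP(s) = 0: s² + 4.4s + 10.47 = 0 ⇒ ω_n = 3.236, ζ = 0.6798.
%OS = 100·exp(−πζ/√(1−ζ²)) = 100·exp(−π·0.6798/√0.5378) = 5.43%.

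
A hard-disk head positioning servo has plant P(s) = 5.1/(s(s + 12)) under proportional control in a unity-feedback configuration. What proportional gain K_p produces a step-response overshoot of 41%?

K_p = 94.7

From %OS = 100·exp(−πζ/√(1−ζ²)) = 41%, ζ = −ln(0.41)/√(π²+ln²(0.41)) = 0.273.
Characteristic equation s² + 12s + 5.1K_p = 0 gives ζ = 12/(2√(5.1K_p)).
Setting ζ = 0.273: √(5.1K_p) = 12/(2·0.273) = 21.98, so K_p = 483/5.1 = 94.7.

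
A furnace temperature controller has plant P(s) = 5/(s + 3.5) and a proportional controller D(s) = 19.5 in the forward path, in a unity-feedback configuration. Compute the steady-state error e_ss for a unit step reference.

0.0347

The loop is type 0. Static position error constant K_pos = D(0)·P(0) = 19.5·1.429 = 27.86.
Steady-state error to a unit step: e_ss = 1/(1+K_pos) = 1/28.86 = 0.0347.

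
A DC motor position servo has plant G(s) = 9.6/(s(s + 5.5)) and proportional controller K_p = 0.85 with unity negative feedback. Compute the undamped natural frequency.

ω_n = 2.86 rad/s

With unity feedback the closed-loop characteristic equation is s² + 5.5s + 0.85·9.6 = s² + 5.5s + 8.16 = 0.
So ω_n² = 8.16 ⇒ ω_n = 2.857 rad/s, and ζ = 5.5/(2ω_n) = 0.963.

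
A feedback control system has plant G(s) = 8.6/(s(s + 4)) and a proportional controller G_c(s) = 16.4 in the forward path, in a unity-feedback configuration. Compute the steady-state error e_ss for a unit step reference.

The open loop G_c(s)G(s) has a pole at the origin (type 1), so the static position error constant is infinite and e_ss = 1/(1+∞) = 0.

0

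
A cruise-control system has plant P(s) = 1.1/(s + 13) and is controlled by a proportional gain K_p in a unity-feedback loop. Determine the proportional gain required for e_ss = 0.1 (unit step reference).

K_p = 106

For a type-0 loop with proportional control, e_ss = 1/(1 + K_p·P(0)).
P(0) = 0.08462. Require 1/(1 + K_p·0.08462) = 0.1, so 1 + 0.08462·K_p = 10.
K_p = (10 − 1)/0.08462 = 106.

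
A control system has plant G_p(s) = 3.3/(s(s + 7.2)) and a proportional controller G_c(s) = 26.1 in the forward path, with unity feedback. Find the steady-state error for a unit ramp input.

0.0836

The loop has one pole at the origin (type 1). Velocity error constant K_v = lim_{s→0} s·G_c(s)G_p(s) = 26.1·3.3/7.2 = 11.96.
Steady-state error to a unit ramp: e_ss = 1/K_v = 0.0836.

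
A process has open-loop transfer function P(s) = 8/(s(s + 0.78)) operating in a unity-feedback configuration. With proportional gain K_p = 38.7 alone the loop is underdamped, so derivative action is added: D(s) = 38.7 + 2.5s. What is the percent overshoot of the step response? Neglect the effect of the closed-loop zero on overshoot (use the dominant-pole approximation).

10%

Forward path: (38.7 + 2.5s)·8/(s(s+0.78)). The closed-loop characteristic equation is s² + (0.78 + 8·2.5)s + 8·38.7 = 0.
That is s² + 20.78s + 309.6 = 0, so ω_n = 17.6 rad/s and ζ = 20.78/(2·17.6) = 0.5905.
%OS = 100·exp(−πζ/√(1−ζ²)) = 10%.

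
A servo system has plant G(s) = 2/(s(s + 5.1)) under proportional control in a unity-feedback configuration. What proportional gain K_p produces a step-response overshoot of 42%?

From %OS = 100·exp(−πζ/√(1−ζ²)) = 42%, ζ = −ln(0.42)/√(π²+ln²(0.42)) = 0.2662.
Characteristic equation s² + 5.1s + 2K_p = 0 gives ζ = 5.1/(2√(2K_p)).
Setting ζ = 0.2662: √(2K_p) = 5.1/(2·0.2662) = 9.58, so K_p = 91.78/2 = 45.9.

K_p = 45.9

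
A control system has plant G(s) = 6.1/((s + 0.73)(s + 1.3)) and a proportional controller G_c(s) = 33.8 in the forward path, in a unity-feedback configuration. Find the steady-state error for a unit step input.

The loop is type 0. Static position error constant K_pos = G_c(0)·G(0) = 33.8·6.428 = 217.3.
Steady-state error to a unit step: e_ss = 1/(1+K_pos) = 1/218.3 = 0.00458.

0.00458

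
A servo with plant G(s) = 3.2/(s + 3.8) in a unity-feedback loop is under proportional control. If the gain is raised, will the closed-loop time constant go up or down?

decrease

The closed-loop bandwidth 3.8+K_p·3.2 grows with K_p, so τ shrinks.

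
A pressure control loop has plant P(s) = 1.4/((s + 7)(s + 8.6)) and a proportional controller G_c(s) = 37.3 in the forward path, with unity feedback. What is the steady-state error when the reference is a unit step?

0.535

The loop is type 0. Static position error constant K_pos = G_c(0)·P(0) = 37.3·0.02326 = 0.8674.
Steady-state error to a unit step: e_ss = 1/(1+K_pos) = 1/1.867 = 0.535.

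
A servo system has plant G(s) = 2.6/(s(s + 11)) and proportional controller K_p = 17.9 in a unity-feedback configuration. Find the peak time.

T_p = 0.778 s

The closed-loop denominator s² + 11s + 46.54 gives ω_n = √46.54 = 6.822 and ζ = 11/(2ω_n) = 0.8062.
Damped frequency ω_d = ω_n√(1−ζ²) = 4.036 rad/s, so peak time T_p = π/ω_d = 0.778 s.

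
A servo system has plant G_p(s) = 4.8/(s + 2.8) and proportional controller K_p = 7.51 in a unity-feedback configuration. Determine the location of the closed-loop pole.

Closed-loop transfer function: T(s) = K_p·G_p(s)/(1 + K_p·G_p(s)) = 36.05/(s + 2.8 + 36.05) = 36.05/(s + 38.85).
The closed-loop pole is at s = −38.85.

s = -38.85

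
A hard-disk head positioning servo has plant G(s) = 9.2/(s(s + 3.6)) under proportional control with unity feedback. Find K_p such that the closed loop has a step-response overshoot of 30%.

K_p = 2.75

From %OS = 100·exp(−πζ/√(1−ζ²)) = 30%, ζ = −ln(0.3)/√(π²+ln²(0.3)) = 0.3579.
Characteristic equation s² + 3.6s + 9.2K_p = 0 gives ζ = 3.6/(2√(9.2K_p)).
Setting ζ = 0.3579: √(9.2K_p) = 3.6/(2·0.3579) = 5.03, so K_p = 25.3/9.2 = 2.75.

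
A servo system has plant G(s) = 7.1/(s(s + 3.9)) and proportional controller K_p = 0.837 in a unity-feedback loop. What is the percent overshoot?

From 1 + K_pG(s) = 0: s² + 3.9s + 5.943 = 0 ⇒ ω_n = 2.438, ζ = 0.7999.
%OS = 100·exp(−πζ/√(1−ζ²)) = 100·exp(−π·0.7999/√0.3601) = 1.52%.

1.52%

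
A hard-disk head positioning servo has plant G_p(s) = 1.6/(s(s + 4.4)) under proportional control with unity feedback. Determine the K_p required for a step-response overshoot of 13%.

K_p = 10.2

From %OS = 100·exp(−πζ/√(1−ζ²)) = 13%, ζ = −ln(0.13)/√(π²+ln²(0.13)) = 0.5446.
Characteristic equation s² + 4.4s + 1.6K_p = 0 gives ζ = 4.4/(2√(1.6K_p)).
Setting ζ = 0.5446: √(1.6K_p) = 4.4/(2·0.5446) = 4.039, so K_p = 16.32/1.6 = 10.2.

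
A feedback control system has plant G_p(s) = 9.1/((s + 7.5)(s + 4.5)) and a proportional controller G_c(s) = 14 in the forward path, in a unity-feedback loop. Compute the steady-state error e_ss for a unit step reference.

0.209

The loop is type 0. Static position error constant K_pos = G_c(0)·G_p(0) = 14·0.2696 = 3.775.
Steady-state error to a unit step: e_ss = 1/(1+K_pos) = 1/4.775 = 0.209.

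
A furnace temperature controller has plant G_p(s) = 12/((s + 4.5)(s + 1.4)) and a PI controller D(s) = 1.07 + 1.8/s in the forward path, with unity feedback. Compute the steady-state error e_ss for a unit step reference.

0

The open loop D(s)G_p(s) has a pole at the origin (type 1), so the static position error constant is infinite and e_ss = 1/(1+∞) = 0.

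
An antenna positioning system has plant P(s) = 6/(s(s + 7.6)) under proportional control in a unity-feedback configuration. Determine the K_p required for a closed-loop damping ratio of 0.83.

K_p = 3.49

Closed-loop characteristic equation: s² + 7.6s + K_p·6 = 0.
So ω_n = √(6K_p) and 2ζω_n = 7.6, giving ζ = 7.6/(2√(6K_p)).
Setting ζ = 0.83: √(6K_p) = 7.6/(2·0.83) = 4.578, so K_p = 20.96/6 = 3.49.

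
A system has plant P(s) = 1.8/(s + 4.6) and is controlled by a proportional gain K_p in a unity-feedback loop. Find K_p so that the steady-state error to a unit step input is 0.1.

K_p = 23

Steady-state error for a unit step on this type-0 loop is 1/(1 + K_p·P(0)).
P(0) = 0.3913. Require 1/(1 + K_p·0.3913) = 0.1, so 1 + 0.3913·K_p = 10.
K_p = (10 − 1)/0.3913 = 23.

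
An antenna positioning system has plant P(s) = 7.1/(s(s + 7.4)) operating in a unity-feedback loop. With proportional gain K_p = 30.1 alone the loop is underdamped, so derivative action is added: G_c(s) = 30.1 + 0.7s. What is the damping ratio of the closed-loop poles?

Forward path: (30.1 + 0.7s)·7.1/(s(s+7.4)). The closed-loop characteristic equation is s² + (7.4 + 7.1·0.7)s + 7.1·30.1 = 0.
That is s² + 12.37s + 213.7 = 0, so ω_n = 14.62 rad/s and ζ = 12.37/(2·14.62) = 0.4231.

ζ = 0.423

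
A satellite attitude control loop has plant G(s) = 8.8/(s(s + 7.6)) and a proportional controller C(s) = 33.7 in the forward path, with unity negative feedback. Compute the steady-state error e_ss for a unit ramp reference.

The loop has one pole at the origin (type 1). Velocity error constant K_v = lim_{s→0} s·C(s)G(s) = 33.7·8.8/7.6 = 39.02.
Steady-state error to a unit ramp: e_ss = 1/K_v = 0.0256.

0.0256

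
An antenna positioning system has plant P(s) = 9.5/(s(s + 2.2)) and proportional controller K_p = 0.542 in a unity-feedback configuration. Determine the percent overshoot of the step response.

The closed-loop denominator s² + 2.2s + 5.149 gives ω_n = √5.149 = 2.269 and ζ = 2.2/(2ω_n) = 0.4848.
%OS = 100·exp(−πζ/√(1−ζ²)) = 100·exp(−π·0.4848/√0.765) = 17.5%.

17.5%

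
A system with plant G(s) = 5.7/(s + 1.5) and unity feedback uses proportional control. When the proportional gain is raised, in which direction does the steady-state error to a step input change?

decrease

e_ss = 1/(1 + K_p·G(0)); a larger K_p raises the denominator, so e_ss decreases.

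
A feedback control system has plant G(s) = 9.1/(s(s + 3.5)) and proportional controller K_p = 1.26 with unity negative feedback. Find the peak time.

T_p = 1.08 s

The closed-loop denominator s² + 3.5s + 11.47 gives ω_n = √11.47 = 3.386 and ζ = 3.5/(2ω_n) = 0.5168.
Damped frequency ω_d = ω_n√(1−ζ²) = 2.899 rad/s, so peak time T_p = π/ω_d = 1.08 s.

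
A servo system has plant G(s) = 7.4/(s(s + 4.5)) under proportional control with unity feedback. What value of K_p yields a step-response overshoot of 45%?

K_p = 11.3

From %OS = 100·exp(−πζ/√(1−ζ²)) = 45%, ζ = −ln(0.45)/√(π²+ln²(0.45)) = 0.2463.
Characteristic equation s² + 4.5s + 7.4K_p = 0 gives ζ = 4.5/(2√(7.4K_p)).
Setting ζ = 0.2463: √(7.4K_p) = 4.5/(2·0.2463) = 9.134, so K_p = 83.42/7.4 = 11.3.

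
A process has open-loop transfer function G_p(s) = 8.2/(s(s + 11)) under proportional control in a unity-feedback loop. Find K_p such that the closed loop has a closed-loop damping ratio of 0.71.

K_p = 7.32

Closed-loop characteristic equation: s² + 11s + K_p·8.2 = 0.
So ω_n = √(8.2K_p) and 2ζω_n = 11, giving ζ = 11/(2√(8.2K_p)).
Setting ζ = 0.71: √(8.2K_p) = 11/(2·0.71) = 7.746, so K_p = 60.01/8.2 = 7.32.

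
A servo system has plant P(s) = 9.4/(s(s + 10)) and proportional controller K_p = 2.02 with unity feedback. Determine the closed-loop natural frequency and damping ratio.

ω_n = 4.36 rad/s, ζ = 1.15

With unity feedback the closed-loop characteristic equation is s² + 10s + 2.02·9.4 = s² + 10s + 18.99 = 0.
So ω_n² = 18.99 ⇒ ω_n = 4.358 rad/s, and ζ = 10/(2ω_n) = 1.15.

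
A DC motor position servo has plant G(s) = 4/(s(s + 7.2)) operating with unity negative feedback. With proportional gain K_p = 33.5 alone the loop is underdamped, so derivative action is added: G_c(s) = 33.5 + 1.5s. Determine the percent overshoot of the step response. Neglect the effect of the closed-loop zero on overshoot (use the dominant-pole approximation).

Forward path: (33.5 + 1.5s)·4/(s(s+7.2)). The closed-loop characteristic equation is s² + (7.2 + 4·1.5)s + 4·33.5 = 0.
That is s² + 13.2s + 134 = 0, so ω_n = 11.58 rad/s and ζ = 13.2/(2·11.58) = 0.5702.
%OS = 100·exp(−πζ/√(1−ζ²)) = 11.3%.

11.3%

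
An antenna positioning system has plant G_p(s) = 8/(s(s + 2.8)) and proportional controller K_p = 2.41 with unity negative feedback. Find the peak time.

The closed-loop denominator s² + 2.8s + 19.28 gives ω_n = √19.28 = 4.391 and ζ = 2.8/(2ω_n) = 0.3188.
Damped frequency ω_d = ω_n√(1−ζ²) = 4.162 rad/s, so peak time T_p = π/ω_d = 0.755 s.

T_p = 0.755 s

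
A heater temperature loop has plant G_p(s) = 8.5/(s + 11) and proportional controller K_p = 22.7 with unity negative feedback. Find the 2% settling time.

T_s ≈ 0.0196 s

Closed-loop transfer function: T(s) = K_p·G_p(s)/(1 + K_p·G_p(s)) = 192.9/(s + 11 + 192.9) = 192.9/(s + 203.9).
Time constant τ = 1/203.9 = 0.004903 s, so the 2% settling time is about 4τ = 0.0196 s.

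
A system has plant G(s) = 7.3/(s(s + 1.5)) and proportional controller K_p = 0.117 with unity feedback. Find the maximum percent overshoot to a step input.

Closed-loop characteristic equation: s² + 1.5s + 0.8541 = 0, so ω_n = 0.9242 rad/s and ζ = 1.5/(2·0.9242) = 0.8115.
%OS = 100·exp(−πζ/√(1−ζ²)) = 100·exp(−π·0.8115/√0.3414) = 1.27%.

1.27%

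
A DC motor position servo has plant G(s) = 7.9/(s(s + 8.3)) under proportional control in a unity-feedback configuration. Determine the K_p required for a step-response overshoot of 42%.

K_p = 30.8

From %OS = 100·exp(−πζ/√(1−ζ²)) = 42%, ζ = −ln(0.42)/√(π²+ln²(0.42)) = 0.2662.
Characteristic equation s² + 8.3s + 7.9K_p = 0 gives ζ = 8.3/(2√(7.9K_p)).
Setting ζ = 0.2662: √(7.9K_p) = 8.3/(2·0.2662) = 15.59, so K_p = 243.1/7.9 = 30.8.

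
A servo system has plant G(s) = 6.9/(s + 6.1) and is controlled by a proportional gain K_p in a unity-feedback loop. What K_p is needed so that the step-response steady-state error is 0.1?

For a type-0 loop with proportional control, e_ss = 1/(1 + K_p·G(0)).
G(0) = 1.131. Require 1/(1 + K_p·1.131) = 0.1, so 1 + 1.131·K_p = 10.
K_p = (10 − 1)/1.131 = 7.96.

K_p = 7.96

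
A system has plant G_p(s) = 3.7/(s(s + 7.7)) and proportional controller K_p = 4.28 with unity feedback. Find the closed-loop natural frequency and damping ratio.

1 + K_p·G_p(s) = 0 gives s² + 7.7s + 15.84 = 0.
Matching s² + 2ζω_n s + ω_n²: ω_n = √15.84 = 3.979 rad/s and 2ζω_n = 7.7, so ζ = 7.7/(2·3.979) = 0.967.

ω_n = 3.98 rad/s, ζ = 0.967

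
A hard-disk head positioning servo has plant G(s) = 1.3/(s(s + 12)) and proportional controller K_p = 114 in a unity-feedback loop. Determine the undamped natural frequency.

With unity feedback the closed-loop characteristic equation is s² + 12s + 114·1.3 = s² + 12s + 148.2 = 0.
Matching s² + 2ζω_n s + ω_n²: ω_n = √148.2 = 12.17 rad/s and 2ζω_n = 12, so ζ = 12/(2·12.17) = 0.493.

ω_n = 12.2 rad/s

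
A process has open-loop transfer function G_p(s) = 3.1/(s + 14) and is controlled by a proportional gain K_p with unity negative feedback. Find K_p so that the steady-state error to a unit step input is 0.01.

The loop is type 0, so e_ss(step) = 1/(1 + K_pos) with K_pos = K_p·G_p(0).
G_p(0) = 0.2214. Require 1/(1 + K_p·0.2214) = 0.01, so 1 + 0.2214·K_p = 100.
K_p = (100 − 1)/0.2214 = 447.

K_p = 447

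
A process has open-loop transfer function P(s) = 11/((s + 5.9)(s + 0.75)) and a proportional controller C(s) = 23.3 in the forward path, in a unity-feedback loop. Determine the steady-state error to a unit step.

0.017

The loop is type 0. Static position error constant K_pos = C(0)·P(0) = 23.3·2.486 = 57.92.
Steady-state error to a unit step: e_ss = 1/(1+K_pos) = 1/58.92 = 0.017.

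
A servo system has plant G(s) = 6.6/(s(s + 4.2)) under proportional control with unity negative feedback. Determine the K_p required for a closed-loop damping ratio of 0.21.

K_p = 15.2

Closed-loop characteristic equation: s² + 4.2s + K_p·6.6 = 0.
So ω_n = √(6.6K_p) and 2ζω_n = 4.2, giving ζ = 4.2/(2√(6.6K_p)).
Setting ζ = 0.21: √(6.6K_p) = 4.2/(2·0.21) = 10, so K_p = 100/6.6 = 15.2.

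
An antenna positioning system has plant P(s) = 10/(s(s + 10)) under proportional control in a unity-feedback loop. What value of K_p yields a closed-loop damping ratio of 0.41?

Closed-loop characteristic equation: s² + 10s + K_p·10 = 0.
So ω_n = √(10K_p) and 2ζω_n = 10, giving ζ = 10/(2√(10K_p)).
Setting ζ = 0.41: √(10K_p) = 10/(2·0.41) = 12.2, so K_p = 148.7/10 = 14.9.

K_p = 14.9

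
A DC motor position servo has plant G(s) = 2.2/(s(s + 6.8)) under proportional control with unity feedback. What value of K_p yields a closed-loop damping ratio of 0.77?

K_p = 8.86

Closed-loop characteristic equation: s² + 6.8s + K_p·2.2 = 0.
So ω_n = √(2.2K_p) and 2ζω_n = 6.8, giving ζ = 6.8/(2√(2.2K_p)).
Setting ζ = 0.77: √(2.2K_p) = 6.8/(2·0.77) = 4.416, so K_p = 19.5/2.2 = 8.86.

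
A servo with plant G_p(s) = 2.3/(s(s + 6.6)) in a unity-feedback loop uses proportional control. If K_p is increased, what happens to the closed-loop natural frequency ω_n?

ω_n = √(2.3·K_p), which grows with K_p.

increase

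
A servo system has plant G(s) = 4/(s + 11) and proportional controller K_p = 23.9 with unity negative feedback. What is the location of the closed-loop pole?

s = -106.6

Closed-loop transfer function: T(s) = K_p·G(s)/(1 + K_p·G(s)) = 95.6/(s + 11 + 95.6) = 95.6/(s + 106.6).
The closed-loop pole is at s = −106.6.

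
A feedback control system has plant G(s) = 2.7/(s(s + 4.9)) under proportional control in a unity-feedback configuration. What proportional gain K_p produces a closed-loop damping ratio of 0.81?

Closed-loop characteristic equation: s² + 4.9s + K_p·2.7 = 0.
So ω_n = √(2.7K_p) and 2ζω_n = 4.9, giving ζ = 4.9/(2√(2.7K_p)).
Setting ζ = 0.81: √(2.7K_p) = 4.9/(2·0.81) = 3.025, so K_p = 9.149/2.7 = 3.39.

K_p = 3.39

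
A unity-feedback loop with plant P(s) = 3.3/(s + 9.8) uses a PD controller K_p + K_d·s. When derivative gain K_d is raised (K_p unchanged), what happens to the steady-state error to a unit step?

unchanged

At s = 0 the derivative term contributes nothing: C(0) = K_p regardless of K_d, so K_pos = K_p·P(0) and e_ss are unchanged.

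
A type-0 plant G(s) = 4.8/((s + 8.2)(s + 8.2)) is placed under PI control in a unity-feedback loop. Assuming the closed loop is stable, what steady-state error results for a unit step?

0

The PI controller's integrator makes the forward path type 1, so e_ss to a step is zero.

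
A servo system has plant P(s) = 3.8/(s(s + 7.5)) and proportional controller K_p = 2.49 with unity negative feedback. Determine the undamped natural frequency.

ω_n = 3.08 rad/s

1 + K_p·P(s) = 0 gives s² + 7.5s + 9.462 = 0.
Matching s² + 2ζω_n s + ω_n²: ω_n = √9.462 = 3.076 rad/s and 2ζω_n = 7.5, so ζ = 7.5/(2·3.076) = 1.22.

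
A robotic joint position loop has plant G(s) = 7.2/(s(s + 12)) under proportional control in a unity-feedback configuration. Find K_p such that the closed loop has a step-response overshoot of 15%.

From %OS = 100·exp(−πζ/√(1−ζ²)) = 15%, ζ = −ln(0.15)/√(π²+ln²(0.15)) = 0.5169.
Characteristic equation s² + 12s + 7.2K_p = 0 gives ζ = 12/(2√(7.2K_p)).
Setting ζ = 0.5169: √(7.2K_p) = 12/(2·0.5169) = 11.61, so K_p = 134.7/7.2 = 18.7.

K_p = 18.7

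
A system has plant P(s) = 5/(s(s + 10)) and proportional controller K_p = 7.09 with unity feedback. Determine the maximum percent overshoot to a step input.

0.776%

Closed-loop characteristic equation: s² + 10s + 35.45 = 0, so ω_n = 5.954 rad/s and ζ = 10/(2·5.954) = 0.8398.
%OS = 100·exp(−πζ/√(1−ζ²)) = 100·exp(−π·0.8398/√0.2948) = 0.776%.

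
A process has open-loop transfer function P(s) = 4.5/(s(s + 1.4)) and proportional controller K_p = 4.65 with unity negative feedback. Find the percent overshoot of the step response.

The closed-loop denominator s² + 1.4s + 20.93 gives ω_n = √20.93 = 4.574 and ζ = 1.4/(2ω_n) = 0.153.
%OS = 100·exp(−πζ/√(1−ζ²)) = 100·exp(−π·0.153/√0.9766) = 61.5%.

61.5%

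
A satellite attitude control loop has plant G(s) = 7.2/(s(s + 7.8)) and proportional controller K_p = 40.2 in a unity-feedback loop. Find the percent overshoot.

Closed-loop characteristic equation: s² + 7.8s + 289.4 = 0, so ω_n = 17.01 rad/s and ζ = 7.8/(2·17.01) = 0.2292.
%OS = 100·exp(−πζ/√(1−ζ²)) = 100·exp(−π·0.2292/√0.9475) = 47.7%.

47.7%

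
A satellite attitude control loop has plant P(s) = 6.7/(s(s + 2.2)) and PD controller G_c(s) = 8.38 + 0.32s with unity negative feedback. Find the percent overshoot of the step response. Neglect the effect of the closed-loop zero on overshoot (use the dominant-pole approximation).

Forward path: (8.38 + 0.32s)·6.7/(s(s+2.2)). The closed-loop characteristic equation is s² + (2.2 + 6.7·0.32)s + 6.7·8.38 = 0.
That is s² + 4.344s + 56.15 = 0, so ω_n = 7.493 rad/s and ζ = 4.344/(2·7.493) = 0.2899.
%OS = 100·exp(−πζ/√(1−ζ²)) = 38.6%.

38.6%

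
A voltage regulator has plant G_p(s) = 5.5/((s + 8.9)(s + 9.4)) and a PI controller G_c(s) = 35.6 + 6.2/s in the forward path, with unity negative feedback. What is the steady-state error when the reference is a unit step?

The open loop G_c(s)G_p(s) has a pole at the origin (type 1), so the static position error constant is infinite and e_ss = 1/(1+∞) = 0.

0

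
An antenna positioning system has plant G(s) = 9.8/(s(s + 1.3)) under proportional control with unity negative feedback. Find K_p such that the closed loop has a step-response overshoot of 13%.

K_p = 0.145

From %OS = 100·exp(−πζ/√(1−ζ²)) = 13%, ζ = −ln(0.13)/√(π²+ln²(0.13)) = 0.5446.
Characteristic equation s² + 1.3s + 9.8K_p = 0 gives ζ = 1.3/(2√(9.8K_p)).
Setting ζ = 0.5446: √(9.8K_p) = 1.3/(2·0.5446) = 1.193, so K_p = 1.424/9.8 = 0.145.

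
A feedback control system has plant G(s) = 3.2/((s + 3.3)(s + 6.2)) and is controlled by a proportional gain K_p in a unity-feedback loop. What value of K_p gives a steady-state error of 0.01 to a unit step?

K_p = 633

Steady-state error for a unit step on this type-0 loop is 1/(1 + K_p·G(0)).
G(0) = 0.1564. Require 1/(1 + K_p·0.1564) = 0.01, so 1 + 0.1564·K_p = 100.
K_p = (100 − 1)/0.1564 = 633.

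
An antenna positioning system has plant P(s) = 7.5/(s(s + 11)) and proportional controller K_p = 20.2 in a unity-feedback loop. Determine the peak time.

Closed-loop characteristic equation: s² + 11s + 151.5 = 0, so ω_n = 12.31 rad/s and ζ = 11/(2·12.31) = 0.4468.
Damped frequency ω_d = ω_n√(1−ζ²) = 11.01 rad/s, so peak time T_p = π/ω_d = 0.285 s.

T_p = 0.285 s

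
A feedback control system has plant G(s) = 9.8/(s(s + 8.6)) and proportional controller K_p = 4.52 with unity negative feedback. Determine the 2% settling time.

T_s ≈ 0.93 s

Closed-loop characteristic equation: s² + 8.6s + 44.3 = 0, so ω_n = 6.656 rad/s and ζ = 8.6/(2·6.656) = 0.6461.
2% settling time T_s ≈ 4/(ζω_n) = 4/4.3 = 0.93 s.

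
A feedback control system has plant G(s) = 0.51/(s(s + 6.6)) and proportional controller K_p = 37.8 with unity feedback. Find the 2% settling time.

T_s ≈ 1.21 s

From 1 + K_pG(s) = 0: s² + 6.6s + 19.28 = 0 ⇒ ω_n = 4.391, ζ = 0.7516.
2% settling time T_s ≈ 4/(ζω_n) = 4/3.3 = 1.21 s.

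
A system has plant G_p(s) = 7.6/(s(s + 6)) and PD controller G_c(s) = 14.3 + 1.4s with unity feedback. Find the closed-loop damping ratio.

ζ = 0.798

Forward path: (14.3 + 1.4s)·7.6/(s(s+6)). The closed-loop characteristic equation is s² + (6 + 7.6·1.4)s + 7.6·14.3 = 0.
That is s² + 16.64s + 108.7 = 0, so ω_n = 10.42 rad/s and ζ = 16.64/(2·10.42) = 0.7981.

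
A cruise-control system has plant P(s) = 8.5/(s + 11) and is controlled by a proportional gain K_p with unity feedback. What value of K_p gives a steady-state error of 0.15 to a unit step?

K_p = 7.33

The loop is type 0, so e_ss(step) = 1/(1 + K_pos) with K_pos = K_p·P(0).
P(0) = 0.7727. Require 1/(1 + K_p·0.7727) = 0.15, so 1 + 0.7727·K_p = 6.667.
K_p = (6.667 − 1)/0.7727 = 7.33.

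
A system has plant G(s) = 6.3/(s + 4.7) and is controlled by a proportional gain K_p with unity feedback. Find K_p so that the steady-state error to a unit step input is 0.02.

For a type-0 loop with proportional control, e_ss = 1/(1 + K_p·G(0)).
G(0) = 1.34. Require 1/(1 + K_p·1.34) = 0.02, so 1 + 1.34·K_p = 50.
K_p = (50 − 1)/1.34 = 36.6.

K_p = 36.6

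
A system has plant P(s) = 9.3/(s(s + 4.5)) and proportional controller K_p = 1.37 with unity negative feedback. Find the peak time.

Closed-loop characteristic equation: s² + 4.5s + 12.74 = 0, so ω_n = 3.569 rad/s and ζ = 4.5/(2·3.569) = 0.6303.
Damped frequency ω_d = ω_n√(1−ζ²) = 2.771 rad/s, so peak time T_p = π/ω_d = 1.13 s.

T_p = 1.13 s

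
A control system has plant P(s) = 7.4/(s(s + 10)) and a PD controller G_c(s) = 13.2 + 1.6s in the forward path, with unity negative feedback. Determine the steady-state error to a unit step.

0

The open loop G_c(s)P(s) has a pole at the origin (type 1), so the static position error constant is infinite and e_ss = 1/(1+∞) = 0.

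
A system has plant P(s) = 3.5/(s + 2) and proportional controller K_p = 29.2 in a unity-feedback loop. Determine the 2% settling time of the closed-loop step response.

T_s ≈ 0.0384 s

Closed-loop transfer function: T(s) = K_p·P(s)/(1 + K_p·P(s)) = 102.2/(s + 2 + 102.2) = 102.2/(s + 104.2).
Time constant τ = 1/104.2 = 0.009597 s, so the 2% settling time is about 4τ = 0.0384 s.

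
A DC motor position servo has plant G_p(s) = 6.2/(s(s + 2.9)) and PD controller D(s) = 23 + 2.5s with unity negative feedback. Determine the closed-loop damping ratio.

ζ = 0.77

Forward path: (23 + 2.5s)·6.2/(s(s+2.9)). The closed-loop characteristic equation is s² + (2.9 + 6.2·2.5)s + 6.2·23 = 0.
That is s² + 18.4s + 142.6 = 0, so ω_n = 11.94 rad/s and ζ = 18.4/(2·11.94) = 0.7704.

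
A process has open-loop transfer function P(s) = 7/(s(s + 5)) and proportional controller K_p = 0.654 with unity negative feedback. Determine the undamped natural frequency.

With unity feedback the closed-loop characteristic equation is s² + 5s + 0.654·7 = s² + 5s + 4.578 = 0.
So ω_n² = 4.578 ⇒ ω_n = 2.14 rad/s, and ζ = 5/(2ω_n) = 1.17.

ω_n = 2.14 rad/s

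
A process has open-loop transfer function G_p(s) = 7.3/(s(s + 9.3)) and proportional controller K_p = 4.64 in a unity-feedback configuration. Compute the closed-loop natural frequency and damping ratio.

With unity feedback the closed-loop characteristic equation is s² + 9.3s + 4.64·7.3 = s² + 9.3s + 33.87 = 0.
Matching s² + 2ζω_n s + ω_n²: ω_n = √33.87 = 5.82 rad/s and 2ζω_n = 9.3, so ζ = 9.3/(2·5.82) = 0.799.

ω_n = 5.82 rad/s, ζ = 0.799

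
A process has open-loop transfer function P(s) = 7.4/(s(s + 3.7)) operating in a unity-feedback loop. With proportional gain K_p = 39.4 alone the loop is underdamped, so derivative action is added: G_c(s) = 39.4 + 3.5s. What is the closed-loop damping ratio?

ζ = 0.867

Forward path: (39.4 + 3.5s)·7.4/(s(s+3.7)). The closed-loop characteristic equation is s² + (3.7 + 7.4·3.5)s + 7.4·39.4 = 0.
That is s² + 29.6s + 291.6 = 0, so ω_n = 17.08 rad/s and ζ = 29.6/(2·17.08) = 0.8668.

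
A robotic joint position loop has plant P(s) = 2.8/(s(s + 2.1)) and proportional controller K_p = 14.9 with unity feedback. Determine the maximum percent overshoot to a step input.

59.6%

Closed-loop characteristic equation: s² + 2.1s + 41.72 = 0, so ω_n = 6.459 rad/s and ζ = 2.1/(2·6.459) = 0.1626.
%OS = 100·exp(−πζ/√(1−ζ²)) = 100·exp(−π·0.1626/√0.9736) = 59.6%.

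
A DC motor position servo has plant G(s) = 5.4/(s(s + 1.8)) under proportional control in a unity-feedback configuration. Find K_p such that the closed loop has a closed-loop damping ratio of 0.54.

Closed-loop characteristic equation: s² + 1.8s + K_p·5.4 = 0.
So ω_n = √(5.4K_p) and 2ζω_n = 1.8, giving ζ = 1.8/(2√(5.4K_p)).
Setting ζ = 0.54: √(5.4K_p) = 1.8/(2·0.54) = 1.667, so K_p = 2.778/5.4 = 0.514.

K_p = 0.514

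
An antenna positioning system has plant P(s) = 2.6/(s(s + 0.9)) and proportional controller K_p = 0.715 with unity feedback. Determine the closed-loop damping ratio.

With unity feedback the closed-loop characteristic equation is s² + 0.9s + 0.715·2.6 = s² + 0.9s + 1.859 = 0.
So ω_n² = 1.859 ⇒ ω_n = 1.363 rad/s, and ζ = 0.9/(2ω_n) = 0.33.

ζ = 0.33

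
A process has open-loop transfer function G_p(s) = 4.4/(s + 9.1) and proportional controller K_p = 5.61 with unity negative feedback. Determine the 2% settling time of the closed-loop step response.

Closed-loop transfer function: T(s) = K_p·G_p(s)/(1 + K_p·G_p(s)) = 24.68/(s + 9.1 + 24.68) = 24.68/(s + 33.78).
Time constant τ = 1/33.78 = 0.0296 s, so the 2% settling time is about 4τ = 0.118 s.

T_s ≈ 0.118 s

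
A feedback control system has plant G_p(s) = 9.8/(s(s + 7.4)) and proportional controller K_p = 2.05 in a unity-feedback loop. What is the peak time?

T_p = 1.24 s

The closed-loop denominator s² + 7.4s + 20.09 gives ω_n = √20.09 = 4.482 and ζ = 7.4/(2ω_n) = 0.8255.
Damped frequency ω_d = ω_n√(1−ζ²) = 2.53 rad/s, so peak time T_p = π/ω_d = 1.24 s.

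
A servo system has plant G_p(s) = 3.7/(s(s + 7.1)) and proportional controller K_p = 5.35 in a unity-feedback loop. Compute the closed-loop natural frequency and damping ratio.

The closed-loop denominator is s(s+7.1) + 5.35·3.7 = s² + 7.1s + 19.79.
So ω_n² = 19.79 ⇒ ω_n = 4.449 rad/s, and ζ = 7.1/(2ω_n) = 0.798.

ω_n = 4.45 rad/s, ζ = 0.798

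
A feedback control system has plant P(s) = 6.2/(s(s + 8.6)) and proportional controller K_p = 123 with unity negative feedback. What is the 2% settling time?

T_s ≈ 0.93 s

From 1 + K_pP(s) = 0: s² + 8.6s + 762.6 = 0 ⇒ ω_n = 27.62, ζ = 0.1557.
2% settling time T_s ≈ 4/(ζω_n) = 4/4.3 = 0.93 s.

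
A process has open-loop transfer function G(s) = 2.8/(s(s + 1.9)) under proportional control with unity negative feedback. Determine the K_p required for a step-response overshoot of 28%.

From %OS = 100·exp(−πζ/√(1−ζ²)) = 28%, ζ = −ln(0.28)/√(π²+ln²(0.28)) = 0.3755.
Characteristic equation s² + 1.9s + 2.8K_p = 0 gives ζ = 1.9/(2√(2.8K_p)).
Setting ζ = 0.3755: √(2.8K_p) = 1.9/(2·0.3755) = 2.53, so K_p = 6.399/2.8 = 2.29.

K_p = 2.29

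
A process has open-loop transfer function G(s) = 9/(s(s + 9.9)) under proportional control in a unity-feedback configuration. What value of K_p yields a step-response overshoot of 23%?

From %OS = 100·exp(−πζ/√(1−ζ²)) = 23%, ζ = −ln(0.23)/√(π²+ln²(0.23)) = 0.4237.
Characteristic equation s² + 9.9s + 9K_p = 0 gives ζ = 9.9/(2√(9K_p)).
Setting ζ = 0.4237: √(9K_p) = 9.9/(2·0.4237) = 11.68, so K_p = 136.5/9 = 15.2.

K_p = 15.2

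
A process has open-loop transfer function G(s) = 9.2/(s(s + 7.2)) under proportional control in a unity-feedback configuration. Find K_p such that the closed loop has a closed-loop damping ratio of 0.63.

Closed-loop characteristic equation: s² + 7.2s + K_p·9.2 = 0.
So ω_n = √(9.2K_p) and 2ζω_n = 7.2, giving ζ = 7.2/(2√(9.2K_p)).
Setting ζ = 0.63: √(9.2K_p) = 7.2/(2·0.63) = 5.714, so K_p = 32.65/9.2 = 3.55.

K_p = 3.55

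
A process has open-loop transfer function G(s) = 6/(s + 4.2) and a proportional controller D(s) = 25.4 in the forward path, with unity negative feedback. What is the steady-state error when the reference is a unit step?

The loop is type 0. Static position error constant K_pos = D(0)·G(0) = 25.4·1.429 = 36.29.
Steady-state error to a unit step: e_ss = 1/(1+K_pos) = 1/37.29 = 0.0268.

0.0268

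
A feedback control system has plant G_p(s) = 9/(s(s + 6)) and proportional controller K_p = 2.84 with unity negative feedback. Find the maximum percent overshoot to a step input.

9.87%

Closed-loop characteristic equation: s² + 6s + 25.56 = 0, so ω_n = 5.056 rad/s and ζ = 6/(2·5.056) = 0.5934.
%OS = 100·exp(−πζ/√(1−ζ²)) = 100·exp(−π·0.5934/√0.6479) = 9.87%.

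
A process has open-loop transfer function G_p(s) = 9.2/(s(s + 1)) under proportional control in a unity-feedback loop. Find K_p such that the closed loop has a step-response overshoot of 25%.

K_p = 0.167

From %OS = 100·exp(−πζ/√(1−ζ²)) = 25%, ζ = −ln(0.25)/√(π²+ln²(0.25)) = 0.4037.
Characteristic equation s² + 1s + 9.2K_p = 0 gives ζ = 1/(2√(9.2K_p)).
Setting ζ = 0.4037: √(9.2K_p) = 1/(2·0.4037) = 1.239, so K_p = 1.534/9.2 = 0.167.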